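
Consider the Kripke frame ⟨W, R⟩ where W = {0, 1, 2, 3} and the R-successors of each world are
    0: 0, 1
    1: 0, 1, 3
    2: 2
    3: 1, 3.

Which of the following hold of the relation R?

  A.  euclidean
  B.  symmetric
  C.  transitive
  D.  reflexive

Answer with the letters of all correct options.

B, D

(A) not euclidean: 1 R 0 and 1 R 3 but not 0 R 3.
(B) symmetric: every R-edge is matched by its reverse.
(C) not transitive: 0 R 1 and 1 R 3 but not 0 R 3.
(D) reflexive: each world relates to itself.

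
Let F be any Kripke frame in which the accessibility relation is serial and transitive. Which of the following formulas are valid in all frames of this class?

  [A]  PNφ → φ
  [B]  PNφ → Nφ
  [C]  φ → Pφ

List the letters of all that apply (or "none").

(A) the dual of axiom B: valid iff R is symmetric. Such an R need not be symmetric — not valid.
(B) PNφ → Nφ is the dual of axiom 5; it is valid on a frame exactly when R is euclidean. Such an R need not be euclidean, so not valid.
(C) φ → Pφ is the dual of axiom T; it is valid on a frame exactly when R is reflexive. Such an R need not be reflexive, so not valid.

none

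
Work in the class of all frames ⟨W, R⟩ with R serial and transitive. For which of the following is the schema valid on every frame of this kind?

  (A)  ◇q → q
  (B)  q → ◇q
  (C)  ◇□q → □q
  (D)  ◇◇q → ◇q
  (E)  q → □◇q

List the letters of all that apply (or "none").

D

(A) ◇q → q (the converse of T) corresponds to R being a subset of the identity. Such an R need not be a subset of the identity, so not valid.
(B) q → ◇q is the dual of axiom T, which corresponds to reflexivity. Such an R need not be reflexive — not valid.
(C) ◇□q → □q is the dual of axiom 5, which corresponds to the euclidean property. Such an R need not be euclidean — not valid.
(D) the dual of axiom 4: valid iff R is transitive. Every such R is transitive — valid.
(E) q → □◇q is axiom B; it is valid on a frame exactly when R is symmetric. Such an R need not be symmetric, so not valid.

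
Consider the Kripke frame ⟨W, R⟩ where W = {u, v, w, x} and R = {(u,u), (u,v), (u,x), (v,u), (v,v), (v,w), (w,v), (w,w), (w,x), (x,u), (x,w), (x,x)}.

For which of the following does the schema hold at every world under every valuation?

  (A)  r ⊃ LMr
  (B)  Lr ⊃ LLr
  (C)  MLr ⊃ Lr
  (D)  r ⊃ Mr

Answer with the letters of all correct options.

R is reflexive: each world relates to itself.
R is symmetric: every R-edge is matched by its reverse.
R is not transitive: u R v and v R w but not u R w.
R is not euclidean: u R v and u R x but not v R x.
(A) r ⊃ LMr is axiom B; it is valid on a frame exactly when R is symmetric. R is symmetric, so valid.
(B) Lr ⊃ LLr (axiom 4) characterises the transitive frames. R is not transitive — not valid.
(C) the dual of axiom 5: valid iff R is euclidean. R is not euclidean — not valid.
(D) r ⊃ Mr is the dual of axiom T, which corresponds to reflexivity. R is reflexive — valid.

A, D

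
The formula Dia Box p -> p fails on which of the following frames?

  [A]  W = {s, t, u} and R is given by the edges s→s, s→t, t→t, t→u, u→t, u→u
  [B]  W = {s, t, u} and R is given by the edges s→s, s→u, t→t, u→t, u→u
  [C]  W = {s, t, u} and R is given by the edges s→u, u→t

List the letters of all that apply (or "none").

A, B, C

The schema Dia Box p -> p is the dual of axiom B; it is valid on a frame iff R is symmetric.
(A) R is not symmetric (s R t but not t R s), so the schema fails here.
(B) R is not symmetric (s R u but not u R s), so the schema fails here.
(C) R is not symmetric (s R u but not u R s), so the schema fails here.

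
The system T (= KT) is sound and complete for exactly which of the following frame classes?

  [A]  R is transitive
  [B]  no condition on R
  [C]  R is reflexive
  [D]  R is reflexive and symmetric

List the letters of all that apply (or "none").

(A) this class determines K4, not T (= KT).
(B) this class determines K, not T (= KT).
(C) T (= KT) is sound and complete for exactly this class.
(D) this class determines B (= KTB), not T (= KT).

C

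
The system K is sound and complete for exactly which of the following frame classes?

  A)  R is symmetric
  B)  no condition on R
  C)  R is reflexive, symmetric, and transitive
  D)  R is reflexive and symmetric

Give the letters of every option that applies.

B

(A) this class determines KB, not K.
(B) K is sound and complete for exactly this class.
(C) this class determines S5, not K.
(D) this class determines B (= KTB), not K.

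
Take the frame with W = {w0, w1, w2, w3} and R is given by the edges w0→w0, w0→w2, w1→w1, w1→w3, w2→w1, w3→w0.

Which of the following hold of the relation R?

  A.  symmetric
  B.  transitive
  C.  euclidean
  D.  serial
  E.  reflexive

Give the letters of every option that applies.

(A) not symmetric: w0 R w2 but not w2 R w0.
(B) not transitive: w0 R w2 and w2 R w1 but not w0 R w1.
(C) not euclidean: w0 R w2 and w0 R w0 but not w2 R w0.
(D) serial: every world has an R-successor.
(E) not reflexive: not w2 R w2.

D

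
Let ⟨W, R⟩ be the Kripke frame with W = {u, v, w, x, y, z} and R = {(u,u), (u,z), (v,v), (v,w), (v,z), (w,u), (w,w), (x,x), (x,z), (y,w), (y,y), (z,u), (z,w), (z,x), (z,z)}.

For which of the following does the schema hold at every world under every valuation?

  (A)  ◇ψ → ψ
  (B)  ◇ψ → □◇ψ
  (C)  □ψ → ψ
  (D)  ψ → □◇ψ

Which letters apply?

C

R is reflexive: each world relates to itself.
R is not symmetric: v R w but not w R v.
R is not euclidean: v R w and v R v but not w R v.
R is not a subset of the identity: u R z with u ≠ z.
(A) ◇ψ → ψ (the converse of T) corresponds to R being a subset of the identity. Here R ⊄ identity, so not valid.
(B) ◇ψ → □◇ψ is axiom 5, which corresponds to the euclidean property. R is not euclidean — not valid.
(C) □ψ → ψ is axiom T, which corresponds to reflexivity. R is reflexive — valid.
(D) ψ → □◇ψ is axiom B; it is valid on a frame exactly when R is symmetric. R is not symmetric, so not valid.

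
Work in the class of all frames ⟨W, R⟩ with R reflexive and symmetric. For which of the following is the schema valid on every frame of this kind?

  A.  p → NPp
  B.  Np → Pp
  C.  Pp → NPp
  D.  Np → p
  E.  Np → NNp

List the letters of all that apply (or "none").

Reflexive relations are serial.
(A) p → NPp is axiom B, which corresponds to symmetry. Every such R is symmetric — valid.
(B) Np → Pp is axiom D, which corresponds to seriality. Every such R is serial — valid.
(C) Pp → NPp is axiom 5, which corresponds to the euclidean property. Such an R need not be euclidean — not valid.
(D) Np → p (axiom T) characterises the reflexive frames. Every such R is reflexive — valid.
(E) axiom 4: valid iff R is transitive. Such an R need not be transitive — not valid.

A, B, D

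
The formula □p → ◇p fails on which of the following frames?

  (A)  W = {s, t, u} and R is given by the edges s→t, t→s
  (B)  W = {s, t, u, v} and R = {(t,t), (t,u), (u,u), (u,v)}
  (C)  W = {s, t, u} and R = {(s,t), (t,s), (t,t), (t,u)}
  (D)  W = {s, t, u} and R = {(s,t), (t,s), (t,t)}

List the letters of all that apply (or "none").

The schema □p → ◇p is axiom D; it is valid on a frame iff R is serial.
(A) R is not serial (u has no R-successor), so the schema fails here.
(B) R is not serial (s has no R-successor), so the schema fails here.
(C) R is not serial (u has no R-successor), so the schema fails here.
(D) R is not serial (u has no R-successor), so the schema fails here.

A, B, C, D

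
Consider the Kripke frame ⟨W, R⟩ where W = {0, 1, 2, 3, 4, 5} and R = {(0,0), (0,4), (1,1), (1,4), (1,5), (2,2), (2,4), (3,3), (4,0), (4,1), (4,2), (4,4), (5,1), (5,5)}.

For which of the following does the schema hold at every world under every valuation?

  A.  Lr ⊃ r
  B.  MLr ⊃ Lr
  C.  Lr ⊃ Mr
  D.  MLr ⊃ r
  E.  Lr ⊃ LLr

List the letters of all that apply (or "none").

A, C, D

R is reflexive: each world relates to itself.
R is symmetric: every R-edge is matched by its reverse.
R is not transitive: 0 R 4 and 4 R 1 but not 0 R 1.
R is not euclidean: 1 R 4 and 1 R 5 but not 4 R 5.
R is serial: every world has an R-successor.
(A) Lr ⊃ r (axiom T) characterises the reflexive frames. R is reflexive — valid.
(B) MLr ⊃ Lr is the dual of axiom 5, which corresponds to the euclidean property. R is not euclidean — not valid.
(C) Lr ⊃ Mr (axiom D) characterises the serial frames. R is serial — valid.
(D) MLr ⊃ r is the dual of axiom B; it is valid on a frame exactly when R is symmetric. R is symmetric, so valid.
(E) Lr ⊃ LLr is axiom 4; it is valid on a frame exactly when R is transitive. R is not transitive, so not valid.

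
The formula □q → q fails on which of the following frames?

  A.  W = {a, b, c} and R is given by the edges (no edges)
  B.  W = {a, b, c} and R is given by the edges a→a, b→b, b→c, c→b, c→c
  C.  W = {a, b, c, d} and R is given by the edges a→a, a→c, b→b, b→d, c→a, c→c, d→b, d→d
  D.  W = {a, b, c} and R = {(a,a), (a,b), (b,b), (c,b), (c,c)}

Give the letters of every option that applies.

The schema □q → q is axiom T; it is valid on a frame iff R is reflexive.
(A) R is not reflexive (not a R a), so the schema fails here.
(B) R is reflexive (each world relates to itself), so the schema is valid here.
(C) R is reflexive (each world relates to itself), so the schema is valid here.
(D) R is reflexive (each world relates to itself), so the schema is valid here.

A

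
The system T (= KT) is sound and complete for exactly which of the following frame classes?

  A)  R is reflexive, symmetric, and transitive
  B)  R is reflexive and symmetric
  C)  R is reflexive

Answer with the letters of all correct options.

C

(A) this class determines S5, not T (= KT).
(B) this class determines B (= KTB), not T (= KT).
(C) T (= KT) is sound and complete for exactly this class.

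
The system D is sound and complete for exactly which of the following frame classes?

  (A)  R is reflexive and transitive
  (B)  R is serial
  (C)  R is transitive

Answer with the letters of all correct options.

(A) this class determines S4, not D.
(B) D is sound and complete for exactly this class.
(C) this class determines K4, not D.

B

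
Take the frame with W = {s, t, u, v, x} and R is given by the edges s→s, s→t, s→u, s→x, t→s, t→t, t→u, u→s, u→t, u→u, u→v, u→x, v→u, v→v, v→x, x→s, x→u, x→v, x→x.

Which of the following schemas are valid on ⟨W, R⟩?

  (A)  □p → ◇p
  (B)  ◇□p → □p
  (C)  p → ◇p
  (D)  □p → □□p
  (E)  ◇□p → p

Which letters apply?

A, C, E

R is reflexive: each world relates to itself.
R is symmetric: every R-edge is matched by its reverse.
R is not transitive: s R u and u R v but not s R v.
R is not euclidean: s R t and s R x but not t R x.
R is serial: every world has an R-successor.
(A) axiom D: valid iff R is serial. R is serial — valid.
(B) ◇□p → □p is the dual of axiom 5, which corresponds to the euclidean property. R is not euclidean — not valid.
(C) p → ◇p is the dual of axiom T; it is valid on a frame exactly when R is reflexive. R is reflexive, so valid.
(D) axiom 4: valid iff R is transitive. R is not transitive — not valid.
(E) the dual of axiom B: valid iff R is symmetric. R is symmetric — valid.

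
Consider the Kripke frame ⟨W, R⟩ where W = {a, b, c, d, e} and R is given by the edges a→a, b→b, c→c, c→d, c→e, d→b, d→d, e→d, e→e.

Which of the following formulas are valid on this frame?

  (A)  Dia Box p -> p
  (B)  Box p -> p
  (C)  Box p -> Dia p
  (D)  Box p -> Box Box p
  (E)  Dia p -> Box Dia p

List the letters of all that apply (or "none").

B, C

R is reflexive: each world relates to itself.
R is not symmetric: c R d but not d R c.
R is not transitive: c R d and d R b but not c R b.
R is not euclidean: c R d and c R c but not d R c.
R is serial: every world has an R-successor.
(A) Dia Box p -> p (the dual of axiom B) characterises the symmetric frames. R is not symmetric — not valid.
(B) Box p -> p is axiom T, which corresponds to reflexivity. R is reflexive — valid.
(C) Box p -> Dia p is axiom D; it is valid on a frame exactly when R is serial. R is serial, so valid.
(D) axiom 4: valid iff R is transitive. R is not transitive — not valid.
(E) axiom 5: valid iff R is euclidean. R is not euclidean — not valid.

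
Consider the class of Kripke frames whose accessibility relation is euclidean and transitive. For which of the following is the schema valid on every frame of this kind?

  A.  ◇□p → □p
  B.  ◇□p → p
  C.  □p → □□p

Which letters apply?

A, C

(A) ◇□p → □p is the dual of axiom 5; it is valid on a frame exactly when R is euclidean. Every such R is euclidean, so valid.
(B) the dual of axiom B: valid iff R is symmetric. Such an R need not be symmetric — not valid.
(C) □p → □□p is axiom 4; it is valid on a frame exactly when R is transitive. Every such R is transitive, so valid.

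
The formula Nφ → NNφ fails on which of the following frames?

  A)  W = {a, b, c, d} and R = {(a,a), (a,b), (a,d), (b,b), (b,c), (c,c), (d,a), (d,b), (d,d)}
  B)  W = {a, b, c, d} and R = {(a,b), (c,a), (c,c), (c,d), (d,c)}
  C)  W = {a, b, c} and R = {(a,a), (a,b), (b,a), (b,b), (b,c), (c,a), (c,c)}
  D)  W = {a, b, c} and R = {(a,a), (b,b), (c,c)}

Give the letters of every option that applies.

The schema Nφ → NNφ is axiom 4; it is valid on a frame iff R is transitive.
(A) R is not transitive (a R b and b R c but not a R c), so the schema fails here.
(B) R is not transitive (c R a and a R b but not c R b), so the schema fails here.
(C) R is not transitive (a R b and b R c but not a R c), so the schema fails here.
(D) R is transitive (R is closed under composition), so the schema is valid here.

A, B, C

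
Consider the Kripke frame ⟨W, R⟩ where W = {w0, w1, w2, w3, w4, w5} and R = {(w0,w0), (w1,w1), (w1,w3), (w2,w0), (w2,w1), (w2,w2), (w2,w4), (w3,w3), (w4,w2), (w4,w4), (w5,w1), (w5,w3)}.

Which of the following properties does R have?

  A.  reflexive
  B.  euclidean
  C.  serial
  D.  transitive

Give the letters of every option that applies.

(A) not reflexive: not w5 R w5.
(B) not euclidean: w1 R w3 and w1 R w1 but not w3 R w1.
(C) serial: every world has an R-successor.
(D) not transitive: w2 R w1 and w1 R w3 but not w2 R w3.

C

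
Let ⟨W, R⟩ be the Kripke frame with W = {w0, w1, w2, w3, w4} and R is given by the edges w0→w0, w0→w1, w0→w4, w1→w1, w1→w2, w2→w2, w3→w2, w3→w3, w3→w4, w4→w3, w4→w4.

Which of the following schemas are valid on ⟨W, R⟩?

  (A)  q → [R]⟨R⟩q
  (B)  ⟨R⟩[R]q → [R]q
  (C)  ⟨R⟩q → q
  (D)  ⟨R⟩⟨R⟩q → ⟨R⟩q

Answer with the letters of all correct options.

none

R is not symmetric: w0 R w1 but not w1 R w0.
R is not transitive: w0 R w1 and w1 R w2 but not w0 R w2.
R is not euclidean: w0 R w1 and w0 R w0 but not w1 R w0.
R is not a subset of the identity: w0 R w1 with w0 ≠ w1.
(A) q → [R]⟨R⟩q is axiom B, which corresponds to symmetry. R is not symmetric — not valid.
(B) ⟨R⟩[R]q → [R]q (the dual of axiom 5) characterises the euclidean frames. R is not euclidean — not valid.
(C) ⟨R⟩q → q is valid only on frames where every R-edge is a self-loop. Here R ⊄ identity — not valid.
(D) ⟨R⟩⟨R⟩q → ⟨R⟩q (the dual of axiom 4) characterises the transitive frames. R is not transitive — not valid.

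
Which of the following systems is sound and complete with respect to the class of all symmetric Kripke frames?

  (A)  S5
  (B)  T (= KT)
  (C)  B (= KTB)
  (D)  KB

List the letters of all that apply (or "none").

D

(A) S5 is determined by the class of reflexive, symmetric, and transitive frames.
(B) T (= KT) is determined by the class of reflexive frames.
(C) B (= KTB) is determined by the class of reflexive and symmetric frames.
(D) KB is determined by exactly this class.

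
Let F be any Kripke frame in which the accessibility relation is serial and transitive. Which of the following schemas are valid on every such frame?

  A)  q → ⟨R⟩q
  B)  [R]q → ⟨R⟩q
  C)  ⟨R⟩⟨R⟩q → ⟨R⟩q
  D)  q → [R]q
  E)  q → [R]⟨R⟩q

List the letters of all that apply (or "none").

B, C

(A) q → ⟨R⟩q is the dual of axiom T, which corresponds to reflexivity. Such an R need not be reflexive — not valid.
(B) [R]q → ⟨R⟩q is axiom D, which corresponds to seriality. Every such R is serial — valid.
(C) ⟨R⟩⟨R⟩q → ⟨R⟩q (the dual of axiom 4) characterises the transitive frames. Every such R is transitive — valid.
(D) q → [R]q is valid only on frames where every R-edge is a self-loop. Such an R need not be a subset of the identity — not valid.
(E) q → [R]⟨R⟩q is axiom B, which corresponds to symmetry. Such an R need not be symmetric — not valid.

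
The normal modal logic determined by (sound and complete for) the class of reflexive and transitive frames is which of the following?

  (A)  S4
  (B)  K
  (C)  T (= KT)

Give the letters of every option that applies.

A

(A) S4 is determined by exactly this class.
(B) K is determined by the class of arbitrary frames.
(C) T (= KT) is determined by the class of reflexive frames.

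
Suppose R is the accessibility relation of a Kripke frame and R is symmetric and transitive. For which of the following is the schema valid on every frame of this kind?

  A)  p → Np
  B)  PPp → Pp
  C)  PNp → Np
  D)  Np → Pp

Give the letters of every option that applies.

B, C

A symmetric transitive relation is euclidean (uRv and uRw give vRu by symmetry, then vRw by transitivity).
(A) p → Np is equivalent to ◇p→p; it holds exactly when R ⊆ identity. Such an R need not be a subset of the identity — not valid.
(B) PPp → Pp (the dual of axiom 4) characterises the transitive frames. Every such R is transitive — valid.
(C) PNp → Np is the dual of axiom 5; it is valid on a frame exactly when R is euclidean. Every such R is euclidean, so valid.
(D) Np → Pp (axiom D) characterises the serial frames. Such an R need not be serial — not valid.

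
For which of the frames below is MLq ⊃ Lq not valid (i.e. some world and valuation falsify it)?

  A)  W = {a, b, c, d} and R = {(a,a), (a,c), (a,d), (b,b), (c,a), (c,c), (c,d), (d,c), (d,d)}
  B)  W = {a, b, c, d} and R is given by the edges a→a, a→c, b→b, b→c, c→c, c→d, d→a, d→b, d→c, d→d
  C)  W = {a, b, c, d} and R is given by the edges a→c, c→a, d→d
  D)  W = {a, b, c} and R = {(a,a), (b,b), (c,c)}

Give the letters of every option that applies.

A, B, C

The schema MLq ⊃ Lq is the dual of axiom 5; it is valid on a frame iff R is euclidean.
(A) R is not euclidean (a R d and a R a but not d R a), so the schema fails here.
(B) R is not euclidean (a R c and a R a but not c R a), so the schema fails here.
(C) R is not euclidean (a R c and a R c but not c R c), so the schema fails here.
(D) R is euclidean (any two R-successors of the same world are R-related), so the schema is valid here.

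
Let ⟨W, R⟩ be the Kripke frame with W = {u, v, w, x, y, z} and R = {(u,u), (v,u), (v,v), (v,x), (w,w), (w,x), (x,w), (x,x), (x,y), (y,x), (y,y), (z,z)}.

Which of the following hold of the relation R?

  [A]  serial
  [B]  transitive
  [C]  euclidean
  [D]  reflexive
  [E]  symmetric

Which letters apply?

(A) serial: every world has an R-successor.
(B) not transitive: v R x and x R w but not v R w.
(C) not euclidean: v R u and v R v but not u R v.
(D) reflexive: each world relates to itself.
(E) not symmetric: v R u but not u R v.

A, D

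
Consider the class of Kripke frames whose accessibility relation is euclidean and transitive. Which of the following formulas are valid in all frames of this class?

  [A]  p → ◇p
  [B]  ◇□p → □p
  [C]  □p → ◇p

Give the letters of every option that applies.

B

(A) the dual of axiom T: valid iff R is reflexive. Such an R need not be reflexive — not valid.
(B) the dual of axiom 5: valid iff R is euclidean. Every such R is euclidean — valid.
(C) □p → ◇p is axiom D, which corresponds to seriality. Such an R need not be serial — not valid.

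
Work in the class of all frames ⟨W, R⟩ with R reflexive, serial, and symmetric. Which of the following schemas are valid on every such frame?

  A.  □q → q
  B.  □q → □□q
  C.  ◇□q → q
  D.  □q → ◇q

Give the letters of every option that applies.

A, C, D

(A) axiom T: valid iff R is reflexive. Every such R is reflexive — valid.
(B) □q → □□q is axiom 4, which corresponds to transitivity. Such an R need not be transitive — not valid.
(C) ◇□q → q is the dual of axiom B; it is valid on a frame exactly when R is symmetric. Every such R is symmetric, so valid.
(D) □q → ◇q (axiom D) characterises the serial frames. Every such R is serial — valid.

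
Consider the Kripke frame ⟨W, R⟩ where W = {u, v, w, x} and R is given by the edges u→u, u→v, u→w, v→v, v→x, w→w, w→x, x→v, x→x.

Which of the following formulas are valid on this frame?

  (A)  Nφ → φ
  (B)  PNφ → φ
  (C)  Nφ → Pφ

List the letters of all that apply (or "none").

A, C

R is reflexive: each world relates to itself.
R is not symmetric: u R v but not v R u.
R is serial: every world has an R-successor.
(A) Nφ → φ (axiom T) characterises the reflexive frames. R is reflexive — valid.
(B) PNφ → φ is the dual of axiom B, which corresponds to symmetry. R is not symmetric — not valid.
(C) axiom D: valid iff R is serial. R is serial — valid.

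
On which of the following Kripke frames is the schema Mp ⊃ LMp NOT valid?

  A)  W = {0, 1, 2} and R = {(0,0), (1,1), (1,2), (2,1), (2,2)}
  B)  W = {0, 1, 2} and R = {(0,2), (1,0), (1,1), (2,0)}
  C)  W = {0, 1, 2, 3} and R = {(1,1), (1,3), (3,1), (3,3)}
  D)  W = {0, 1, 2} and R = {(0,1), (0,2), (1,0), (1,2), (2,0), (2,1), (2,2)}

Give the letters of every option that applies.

B, D

The schema Mp ⊃ LMp is axiom 5; it is valid on a frame iff R is euclidean.
(A) R is euclidean (any two R-successors of the same world are R-related), so the schema is valid here.
(B) R is not euclidean (1 R 0 and 1 R 1 but not 0 R 1), so the schema fails here.
(C) R is euclidean (any two R-successors of the same world are R-related), so the schema is valid here.
(D) R is not euclidean (0 R 1 and 0 R 1 but not 1 R 1), so the schema fails here.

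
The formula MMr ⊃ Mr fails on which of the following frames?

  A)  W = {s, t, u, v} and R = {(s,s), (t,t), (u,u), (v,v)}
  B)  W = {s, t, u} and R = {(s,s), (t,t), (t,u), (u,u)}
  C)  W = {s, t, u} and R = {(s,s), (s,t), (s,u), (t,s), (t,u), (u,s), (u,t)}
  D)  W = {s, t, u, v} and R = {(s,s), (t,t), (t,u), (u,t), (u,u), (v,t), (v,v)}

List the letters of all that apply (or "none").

The schema MMr ⊃ Mr is the dual of axiom 4; it is valid on a frame iff R is transitive.
(A) R is transitive (R is closed under composition), so the schema is valid here.
(B) R is transitive (R is closed under composition), so the schema is valid here.
(C) R is not transitive (t R s and s R t but not t R t), so the schema fails here.
(D) R is not transitive (v R t and t R u but not v R u), so the schema fails here.

C, D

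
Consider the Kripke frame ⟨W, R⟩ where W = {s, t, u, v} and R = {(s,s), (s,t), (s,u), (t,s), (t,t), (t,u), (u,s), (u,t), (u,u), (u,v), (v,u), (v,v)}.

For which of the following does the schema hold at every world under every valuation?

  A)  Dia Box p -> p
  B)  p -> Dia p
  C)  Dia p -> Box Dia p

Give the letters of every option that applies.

R is reflexive: each world relates to itself.
R is symmetric: every R-edge is matched by its reverse.
R is not euclidean: u R s and u R v but not s R v.
(A) Dia Box p -> p is the dual of axiom B, which corresponds to symmetry. R is symmetric — valid.
(B) p -> Dia p is the dual of axiom T, which corresponds to reflexivity. R is reflexive — valid.
(C) axiom 5: valid iff R is euclidean. R is not euclidean — not valid.

A, B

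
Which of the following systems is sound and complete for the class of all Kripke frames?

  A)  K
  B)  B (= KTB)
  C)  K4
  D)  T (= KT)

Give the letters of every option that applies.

(A) K is determined by exactly this class.
(B) B (= KTB) is determined by the class of reflexive and symmetric frames.
(C) K4 is determined by the class of transitive frames.
(D) T (= KT) is determined by the class of reflexive frames.

A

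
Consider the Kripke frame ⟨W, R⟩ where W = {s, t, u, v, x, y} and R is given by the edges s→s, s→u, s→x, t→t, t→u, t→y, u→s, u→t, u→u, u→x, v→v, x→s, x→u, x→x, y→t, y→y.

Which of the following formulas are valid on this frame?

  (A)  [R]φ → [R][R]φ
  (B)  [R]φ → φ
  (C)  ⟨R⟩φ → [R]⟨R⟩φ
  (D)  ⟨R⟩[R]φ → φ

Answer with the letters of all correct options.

B, D

R is reflexive: each world relates to itself.
R is symmetric: every R-edge is matched by its reverse.
R is not transitive: s R u and u R t but not s R t.
R is not euclidean: t R u and t R y but not u R y.
(A) axiom 4: valid iff R is transitive. R is not transitive — not valid.
(B) axiom T: valid iff R is reflexive. R is reflexive — valid.
(C) ⟨R⟩φ → [R]⟨R⟩φ is axiom 5, which corresponds to the euclidean property. R is not euclidean — not valid.
(D) ⟨R⟩[R]φ → φ is the dual of axiom B, which corresponds to symmetry. R is symmetric — valid.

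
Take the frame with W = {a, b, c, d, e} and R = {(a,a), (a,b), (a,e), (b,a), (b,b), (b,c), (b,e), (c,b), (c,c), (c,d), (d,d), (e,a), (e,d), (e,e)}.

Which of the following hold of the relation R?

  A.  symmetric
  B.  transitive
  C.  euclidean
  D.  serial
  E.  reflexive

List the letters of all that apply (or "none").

(A) not symmetric: b R e but not e R b.
(B) not transitive: a R b and b R c but not a R c.
(C) not euclidean: a R e and a R b but not e R b.
(D) serial: every world has an R-successor.
(E) reflexive: each world relates to itself.

D, E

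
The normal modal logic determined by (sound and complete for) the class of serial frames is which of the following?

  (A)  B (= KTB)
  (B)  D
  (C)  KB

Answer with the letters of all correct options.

(A) B (= KTB) is determined by the class of reflexive and symmetric frames.
(B) D is determined by exactly this class.
(C) KB is determined by the class of symmetric frames.

B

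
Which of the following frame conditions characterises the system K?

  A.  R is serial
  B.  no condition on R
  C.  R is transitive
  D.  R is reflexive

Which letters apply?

(A) this class determines D, not K.
(B) K is sound and complete for exactly this class.
(C) this class determines K4, not K.
(D) this class determines T (= KT), not K.

B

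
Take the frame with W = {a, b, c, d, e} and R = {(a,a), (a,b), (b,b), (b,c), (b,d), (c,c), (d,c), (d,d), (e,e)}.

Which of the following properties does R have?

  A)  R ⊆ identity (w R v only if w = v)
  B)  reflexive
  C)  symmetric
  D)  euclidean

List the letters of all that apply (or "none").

B

(A) not ⊆ identity: a R b with a ≠ b.
(B) reflexive: each world relates to itself.
(C) not symmetric: a R b but not b R a.
(D) not euclidean: a R b and a R a but not b R a.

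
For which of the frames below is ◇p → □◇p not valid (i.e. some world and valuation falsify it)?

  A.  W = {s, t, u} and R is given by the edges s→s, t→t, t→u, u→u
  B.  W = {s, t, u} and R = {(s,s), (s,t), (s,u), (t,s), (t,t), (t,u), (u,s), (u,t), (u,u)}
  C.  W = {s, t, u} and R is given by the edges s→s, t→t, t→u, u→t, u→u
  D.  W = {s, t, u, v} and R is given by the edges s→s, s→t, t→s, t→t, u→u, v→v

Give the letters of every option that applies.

The schema ◇p → □◇p is axiom 5; it is valid on a frame iff R is euclidean.
(A) R is not euclidean (t R u and t R t but not u R t), so the schema fails here.
(B) R is euclidean (any two R-successors of the same world are R-related), so the schema is valid here.
(C) R is euclidean (any two R-successors of the same world are R-related), so the schema is valid here.
(D) R is euclidean (any two R-successors of the same world are R-related), so the schema is valid here.

A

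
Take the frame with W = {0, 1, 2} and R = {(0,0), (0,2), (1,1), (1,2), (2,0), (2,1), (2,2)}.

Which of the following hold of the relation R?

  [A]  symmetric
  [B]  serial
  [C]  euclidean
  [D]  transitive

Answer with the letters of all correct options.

(A) symmetric: every R-edge is matched by its reverse.
(B) serial: every world has an R-successor.
(C) not euclidean: 2 R 0 and 2 R 1 but not 0 R 1.
(D) not transitive: 0 R 2 and 2 R 1 but not 0 R 1.

A, B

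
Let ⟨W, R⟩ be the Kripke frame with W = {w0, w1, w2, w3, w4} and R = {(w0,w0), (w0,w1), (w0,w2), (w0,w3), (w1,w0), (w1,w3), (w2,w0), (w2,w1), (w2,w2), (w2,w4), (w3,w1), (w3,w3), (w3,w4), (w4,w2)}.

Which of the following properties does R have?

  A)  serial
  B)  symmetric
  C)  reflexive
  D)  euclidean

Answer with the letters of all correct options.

(A) serial: every world has an R-successor.
(B) not symmetric: w0 R w3 but not w3 R w0.
(C) not reflexive: not w1 R w1.
(D) not euclidean: w0 R w1 and w0 R w2 but not w1 R w2.

A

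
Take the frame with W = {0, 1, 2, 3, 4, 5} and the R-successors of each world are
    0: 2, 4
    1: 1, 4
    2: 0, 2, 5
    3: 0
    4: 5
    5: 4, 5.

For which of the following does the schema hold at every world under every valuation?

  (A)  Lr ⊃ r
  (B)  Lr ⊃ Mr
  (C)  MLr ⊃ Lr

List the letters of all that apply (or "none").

B

R is not reflexive: not 0 R 0.
R is not euclidean: 0 R 2 and 0 R 4 but not 2 R 4.
R is serial: every world has an R-successor.
(A) Lr ⊃ r (axiom T) characterises the reflexive frames. R is not reflexive — not valid.
(B) axiom D: valid iff R is serial. R is serial — valid.
(C) MLr ⊃ Lr is the dual of axiom 5, which corresponds to the euclidean property. R is not euclidean — not valid.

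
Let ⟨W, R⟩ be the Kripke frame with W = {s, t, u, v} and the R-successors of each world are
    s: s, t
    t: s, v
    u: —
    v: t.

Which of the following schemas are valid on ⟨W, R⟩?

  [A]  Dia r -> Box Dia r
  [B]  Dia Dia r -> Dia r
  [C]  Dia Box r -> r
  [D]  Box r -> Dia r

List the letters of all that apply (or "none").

R is symmetric: every R-edge is matched by its reverse.
R is not transitive: s R t and t R v but not s R v.
R is not euclidean: t R s and t R v but not s R v.
R is not serial: u has no R-successor.
(A) Dia r -> Box Dia r is axiom 5; it is valid on a frame exactly when R is euclidean. R is not euclidean, so not valid.
(B) Dia Dia r -> Dia r is the dual of axiom 4, which corresponds to transitivity. R is not transitive — not valid.
(C) Dia Box r -> r (the dual of axiom B) characterises the symmetric frames. R is symmetric — valid.
(D) Box r -> Dia r is axiom D; it is valid on a frame exactly when R is serial. R is not serial, so not valid.

C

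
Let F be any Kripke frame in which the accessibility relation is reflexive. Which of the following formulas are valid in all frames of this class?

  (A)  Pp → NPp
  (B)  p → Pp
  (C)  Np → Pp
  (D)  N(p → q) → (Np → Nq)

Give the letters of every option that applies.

B, C, D

A reflexive relation is serial.
(A) Pp → NPp is axiom 5, which corresponds to the euclidean property. Such an R need not be euclidean — not valid.
(B) p → Pp is the dual of axiom T, which corresponds to reflexivity. Every such R is reflexive — valid.
(C) Np → Pp is axiom D; it is valid on a frame exactly when R is serial. Every such R is serial, so valid.
(D) this is just K, valid on every normal frame.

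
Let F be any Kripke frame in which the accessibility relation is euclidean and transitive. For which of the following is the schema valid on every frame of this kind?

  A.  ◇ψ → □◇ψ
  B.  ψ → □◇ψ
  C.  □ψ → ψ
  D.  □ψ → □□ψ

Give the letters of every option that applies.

A, D

(A) ◇ψ → □◇ψ (axiom 5) characterises the euclidean frames. Every such R is euclidean — valid.
(B) axiom B: valid iff R is symmetric. Such an R need not be symmetric — not valid.
(C) □ψ → ψ is axiom T, which corresponds to reflexivity. Such an R need not be reflexive — not valid.
(D) □ψ → □□ψ is axiom 4, which corresponds to transitivity. Every such R is transitive — valid.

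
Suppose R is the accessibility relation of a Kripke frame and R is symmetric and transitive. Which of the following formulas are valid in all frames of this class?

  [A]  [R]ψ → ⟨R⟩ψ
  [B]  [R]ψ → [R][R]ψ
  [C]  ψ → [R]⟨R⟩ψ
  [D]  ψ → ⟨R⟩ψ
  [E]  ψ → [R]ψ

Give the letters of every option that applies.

A symmetric transitive relation is euclidean (uRv and uRw give vRu by symmetry, then vRw by transitivity).
(A) [R]ψ → ⟨R⟩ψ is axiom D, which corresponds to seriality. Such an R need not be serial — not valid.
(B) [R]ψ → [R][R]ψ (axiom 4) characterises the transitive frames. Every such R is transitive — valid.
(C) ψ → [R]⟨R⟩ψ is axiom B, which corresponds to symmetry. Every such R is symmetric — valid.
(D) ψ → ⟨R⟩ψ (the dual of axiom T) characterises the reflexive frames. Such an R need not be reflexive — not valid.
(E) ψ → [R]ψ (equivalent to ◇p→p) corresponds to R being a subset of the identity. Such an R need not be a subset of the identity, so not valid.

B, C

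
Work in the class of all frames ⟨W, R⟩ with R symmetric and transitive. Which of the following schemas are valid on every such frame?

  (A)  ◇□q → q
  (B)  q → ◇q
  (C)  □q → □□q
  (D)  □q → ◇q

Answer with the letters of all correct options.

A, C

A symmetric transitive relation is euclidean (uRv and uRw give vRu by symmetry, then vRw by transitivity).
(A) ◇□q → q is the dual of axiom B; it is valid on a frame exactly when R is symmetric. Every such R is symmetric, so valid.
(B) q → ◇q is the dual of axiom T, which corresponds to reflexivity. Such an R need not be reflexive — not valid.
(C) axiom 4: valid iff R is transitive. Every such R is transitive — valid.
(D) □q → ◇q is axiom D, which corresponds to seriality. Such an R need not be serial — not valid.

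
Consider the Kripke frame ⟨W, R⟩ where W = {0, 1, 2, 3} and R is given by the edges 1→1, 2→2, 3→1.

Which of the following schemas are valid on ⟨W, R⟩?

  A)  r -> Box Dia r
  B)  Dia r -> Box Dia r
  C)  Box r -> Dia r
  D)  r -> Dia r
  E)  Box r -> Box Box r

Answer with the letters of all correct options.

B, E

R is not reflexive: not 0 R 0.
R is not symmetric: 3 R 1 but not 1 R 3.
R is transitive: R is closed under composition.
R is euclidean: any two R-successors of the same world are R-related.
R is not serial: 0 has no R-successor.
(A) r -> Box Dia r is axiom B; it is valid on a frame exactly when R is symmetric. R is not symmetric, so not valid.
(B) Dia r -> Box Dia r is axiom 5; it is valid on a frame exactly when R is euclidean. R is euclidean, so valid.
(C) Box r -> Dia r is axiom D; it is valid on a frame exactly when R is serial. R is not serial, so not valid.
(D) r -> Dia r is the dual of axiom T; it is valid on a frame exactly when R is reflexive. R is not reflexive, so not valid.
(E) Box r -> Box Box r (axiom 4) characterises the transitive frames. R is transitive — valid.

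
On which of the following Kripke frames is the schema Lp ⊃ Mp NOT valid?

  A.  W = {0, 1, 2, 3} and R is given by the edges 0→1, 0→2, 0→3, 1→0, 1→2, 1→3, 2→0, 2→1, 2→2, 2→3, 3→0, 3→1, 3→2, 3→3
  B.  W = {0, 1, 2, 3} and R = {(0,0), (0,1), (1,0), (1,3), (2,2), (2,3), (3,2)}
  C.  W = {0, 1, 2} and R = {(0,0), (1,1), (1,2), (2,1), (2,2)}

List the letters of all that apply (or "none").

none

The schema Lp ⊃ Mp is axiom D; it is valid on a frame iff R is serial.
(A) R is serial (every world has an R-successor), so the schema is valid here.
(B) R is serial (every world has an R-successor), so the schema is valid here.
(C) R is serial (every world has an R-successor), so the schema is valid here.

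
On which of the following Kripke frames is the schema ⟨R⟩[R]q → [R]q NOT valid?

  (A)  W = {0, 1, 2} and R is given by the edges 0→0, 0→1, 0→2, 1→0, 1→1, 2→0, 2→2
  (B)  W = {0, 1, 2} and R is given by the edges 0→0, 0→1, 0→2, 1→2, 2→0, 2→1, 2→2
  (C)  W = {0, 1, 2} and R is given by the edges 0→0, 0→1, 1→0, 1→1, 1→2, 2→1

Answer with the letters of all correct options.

The schema ⟨R⟩[R]q → [R]q is the dual of axiom 5; it is valid on a frame iff R is euclidean.
(A) R is not euclidean (0 R 1 and 0 R 2 but not 1 R 2), so the schema fails here.
(B) R is not euclidean (0 R 1 and 0 R 0 but not 1 R 0), so the schema fails here.
(C) R is not euclidean (1 R 0 and 1 R 2 but not 0 R 2), so the schema fails here.

A, B, C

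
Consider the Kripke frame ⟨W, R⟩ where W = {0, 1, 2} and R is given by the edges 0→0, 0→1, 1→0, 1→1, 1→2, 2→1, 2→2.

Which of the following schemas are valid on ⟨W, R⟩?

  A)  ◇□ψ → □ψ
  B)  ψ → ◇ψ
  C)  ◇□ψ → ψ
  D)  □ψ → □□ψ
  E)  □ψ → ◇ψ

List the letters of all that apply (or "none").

R is reflexive: each world relates to itself.
R is symmetric: every R-edge is matched by its reverse.
R is not transitive: 0 R 1 and 1 R 2 but not 0 R 2.
R is not euclidean: 1 R 0 and 1 R 2 but not 0 R 2.
R is serial: every world has an R-successor.
(A) ◇□ψ → □ψ (the dual of axiom 5) characterises the euclidean frames. R is not euclidean — not valid.
(B) the dual of axiom T: valid iff R is reflexive. R is reflexive — valid.
(C) the dual of axiom B: valid iff R is symmetric. R is symmetric — valid.
(D) □ψ → □□ψ (axiom 4) characterises the transitive frames. R is not transitive — not valid.
(E) axiom D: valid iff R is serial. R is serial — valid.

B, C, E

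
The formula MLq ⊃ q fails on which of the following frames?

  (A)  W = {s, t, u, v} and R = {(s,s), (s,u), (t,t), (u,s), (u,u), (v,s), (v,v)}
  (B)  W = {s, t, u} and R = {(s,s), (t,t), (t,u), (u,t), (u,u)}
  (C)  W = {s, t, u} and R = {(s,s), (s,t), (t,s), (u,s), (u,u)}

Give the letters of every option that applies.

A, C

The schema MLq ⊃ q is the dual of axiom B; it is valid on a frame iff R is symmetric.
(A) R is not symmetric (v R s but not s R v), so the schema fails here.
(B) R is symmetric (every R-edge is matched by its reverse), so the schema is valid here.
(C) R is not symmetric (u R s but not s R u), so the schema fails here.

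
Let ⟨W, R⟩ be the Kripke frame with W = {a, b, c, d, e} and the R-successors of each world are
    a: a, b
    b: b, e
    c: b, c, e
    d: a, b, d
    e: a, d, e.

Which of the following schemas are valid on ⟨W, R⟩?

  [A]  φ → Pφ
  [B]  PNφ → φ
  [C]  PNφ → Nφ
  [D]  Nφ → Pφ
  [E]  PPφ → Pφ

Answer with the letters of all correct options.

R is reflexive: each world relates to itself.
R is not symmetric: a R b but not b R a.
R is not transitive: a R b and b R e but not a R e.
R is not euclidean: a R b and a R a but not b R a.
R is serial: every world has an R-successor.
(A) φ → Pφ is the dual of axiom T, which corresponds to reflexivity. R is reflexive — valid.
(B) PNφ → φ (the dual of axiom B) characterises the symmetric frames. R is not symmetric — not valid.
(C) PNφ → Nφ (the dual of axiom 5) characterises the euclidean frames. R is not euclidean — not valid.
(D) Nφ → Pφ (axiom D) characterises the serial frames. R is serial — valid.
(E) PPφ → Pφ is the dual of axiom 4; it is valid on a frame exactly when R is transitive. R is not transitive, so not valid.

A, D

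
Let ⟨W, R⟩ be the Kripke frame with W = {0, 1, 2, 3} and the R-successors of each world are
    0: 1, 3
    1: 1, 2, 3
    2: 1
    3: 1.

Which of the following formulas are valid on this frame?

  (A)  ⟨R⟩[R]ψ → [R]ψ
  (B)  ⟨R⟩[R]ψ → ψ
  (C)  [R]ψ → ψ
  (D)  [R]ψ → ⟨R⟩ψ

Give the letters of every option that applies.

D

R is not reflexive: not 0 R 0.
R is not symmetric: 0 R 1 but not 1 R 0.
R is not euclidean: 1 R 2 and 1 R 3 but not 2 R 3.
R is serial: every world has an R-successor.
(A) ⟨R⟩[R]ψ → [R]ψ is the dual of axiom 5; it is valid on a frame exactly when R is euclidean. R is not euclidean, so not valid.
(B) ⟨R⟩[R]ψ → ψ is the dual of axiom B, which corresponds to symmetry. R is not symmetric — not valid.
(C) [R]ψ → ψ is axiom T, which corresponds to reflexivity. R is not reflexive — not valid.
(D) [R]ψ → ⟨R⟩ψ is axiom D, which corresponds to seriality. R is serial — valid.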